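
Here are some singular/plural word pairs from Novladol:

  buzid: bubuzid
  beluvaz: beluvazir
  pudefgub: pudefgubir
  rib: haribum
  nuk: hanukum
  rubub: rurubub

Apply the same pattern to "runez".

rurunez

rib and rubub both end in -b yet inflect differently (haribum, rurubub), so the final letter is not what conditions the rule; the number of vowels is.
"runez" has 2 vowels. The stems with 2 vowels (rubub → rurubub, buzid → bubuzid) repeat the first consonant+vowel as a prefix.
So runez → rurunez.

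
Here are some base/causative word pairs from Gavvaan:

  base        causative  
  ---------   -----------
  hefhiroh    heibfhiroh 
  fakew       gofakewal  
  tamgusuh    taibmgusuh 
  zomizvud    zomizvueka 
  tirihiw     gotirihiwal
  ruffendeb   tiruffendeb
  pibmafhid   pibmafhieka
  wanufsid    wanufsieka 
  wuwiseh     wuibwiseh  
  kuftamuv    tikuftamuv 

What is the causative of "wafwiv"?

tirihiw and wanufsid both have last vowel 'i' yet inflect differently (gotirihiwal, wanufsieka), so the last vowel is not what conditions the rule; the final letter is.
"wafwiv" ends in -v. The one such stem in the data (kuftamuv → tikuftamuv) adds the prefix ti-, so the same rule applies.
So wafwiv → tiwafwiv.

tiwafwiv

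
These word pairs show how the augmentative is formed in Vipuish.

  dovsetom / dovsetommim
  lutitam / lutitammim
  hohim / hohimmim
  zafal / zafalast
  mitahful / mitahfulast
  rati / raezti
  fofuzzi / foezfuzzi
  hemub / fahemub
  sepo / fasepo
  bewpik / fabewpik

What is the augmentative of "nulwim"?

lutitam and zafal both have last vowel 'a' yet inflect differently (lutitammim, zafalast), so the last vowel is not what conditions the rule; the final letter is.
"nulwim" ends in -m. The stems ending in -m (dovsetom → dovsetommim, lutitam → lutitammim, hohim → hohimmim) double the final consonant and add -im.
So nulwim → nulwimmim.

nulwimmim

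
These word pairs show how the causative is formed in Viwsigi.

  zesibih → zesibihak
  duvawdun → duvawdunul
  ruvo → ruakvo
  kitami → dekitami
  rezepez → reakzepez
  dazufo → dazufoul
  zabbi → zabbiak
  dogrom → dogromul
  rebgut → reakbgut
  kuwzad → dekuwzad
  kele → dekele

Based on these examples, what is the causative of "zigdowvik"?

ruvo and dazufo both end in -o yet inflect differently (ruakvo, dazufoul), so the final letter is not what conditions the rule; the first letter is.
"zigdowvik" begins with z-. The stems beginning with z- (zabbi → zabbiak, zesibih → zesibihak) add -ak.
So zigdowvik → zigdowvikak.

zigdowvikak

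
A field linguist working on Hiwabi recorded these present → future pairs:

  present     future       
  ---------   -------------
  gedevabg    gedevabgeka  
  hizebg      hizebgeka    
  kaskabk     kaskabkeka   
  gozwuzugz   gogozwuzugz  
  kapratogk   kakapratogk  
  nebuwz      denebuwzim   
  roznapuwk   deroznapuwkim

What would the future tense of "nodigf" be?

kaskabk and kapratogk both end in -k yet inflect differently (kaskabkeka, kakapratogk), so the final letter is not what conditions the rule; the second-to-last letter is.
"nodigf" has second-to-last letter 'g'. The stems whose second-to-last letter is 'g' (gozwuzugz → gogozwuzugz, kapratogk → kakapratogk) repeat the first consonant+vowel as a prefix.
The other patterns: stems whose second-to-last letter is 'b' add -eka; stems whose second-to-last letter is 'w' add de- … -im around the stem.
So nodigf → nonodigf.

nonodigf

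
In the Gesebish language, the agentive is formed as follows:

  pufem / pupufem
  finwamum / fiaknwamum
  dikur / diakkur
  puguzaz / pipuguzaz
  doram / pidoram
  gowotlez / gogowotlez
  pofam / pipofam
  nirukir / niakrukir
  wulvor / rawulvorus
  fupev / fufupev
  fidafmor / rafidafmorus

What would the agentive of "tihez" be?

"tihez" has last vowel 'e'. The stems whose last vowel is 'e' (fupev → fufupev, gowotlez → gogowotlez, pufem → pupufem) repeat the first consonant+vowel as a prefix.
The other patterns: stems whose last vowel is 'a' add the prefix pi-; stems whose last vowel is 'o' add ra- … -us around the stem; stems whose last vowel is 'i' or 'u' insert -ak- after the first vowel.
So tihez → titihez.

titihez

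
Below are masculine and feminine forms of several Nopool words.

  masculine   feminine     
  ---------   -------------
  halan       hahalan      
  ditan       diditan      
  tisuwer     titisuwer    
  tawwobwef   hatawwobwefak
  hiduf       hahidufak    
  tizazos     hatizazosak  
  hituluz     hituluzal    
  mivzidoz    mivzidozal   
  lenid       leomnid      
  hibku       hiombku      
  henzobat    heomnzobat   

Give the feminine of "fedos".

hafedosak

tisuwer and tawwobwef both have last vowel 'e' yet inflect differently (titisuwer, hatawwobwefak), so the last vowel is not what conditions the rule; the final letter is.
"fedos" ends in -s. The one such stem in the data (tizazos → hatizazosak) adds ha- … -ak around the stem, so the same rule applies.
So fedos → hafedosak.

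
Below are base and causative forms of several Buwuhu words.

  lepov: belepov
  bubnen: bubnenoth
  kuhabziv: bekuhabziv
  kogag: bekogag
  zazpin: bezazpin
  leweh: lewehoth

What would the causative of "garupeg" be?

garupegoth

bubnen and zazpin both end in -n yet inflect differently (bubnenoth, bezazpin), so the final letter is not what conditions the rule; the last vowel is.
"garupeg" has last vowel 'e'. The stems whose last vowel is 'e' (leweh → lewehoth, bubnen → bubnenoth) add -oth.
So garupeg → garupegoth.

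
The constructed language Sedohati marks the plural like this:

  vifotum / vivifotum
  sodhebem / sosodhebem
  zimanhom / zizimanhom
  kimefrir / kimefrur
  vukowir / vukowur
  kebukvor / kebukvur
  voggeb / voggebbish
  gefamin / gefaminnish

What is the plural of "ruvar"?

ruvur

zimanhom and kebukvor both have last vowel 'o' yet inflect differently (zizimanhom, kebukvur), so the last vowel is not what conditions the rule; the final letter is.
"ruvar" ends in -r. The stems ending in -r (kimefrir → kimefrur, vukowir → vukowur, kebukvor → kebukvur) change the last vowel to 'u'.
So ruvar → ruvur.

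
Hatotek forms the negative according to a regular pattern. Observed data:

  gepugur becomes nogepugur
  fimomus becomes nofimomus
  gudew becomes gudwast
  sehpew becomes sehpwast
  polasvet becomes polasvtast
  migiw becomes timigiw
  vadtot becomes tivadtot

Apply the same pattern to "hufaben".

hufabnast

gudew and migiw both end in -w yet inflect differently (gudwast, timigiw), so the final letter is not what conditions the rule; the last vowel is.
"hufaben" has last vowel 'e'. The stems whose last vowel is 'e' (gudew → gudwast, sehpew → sehpwast, polasvet → polasvtast) delete the last vowel and add -ast.
So hufaben → hufabnast.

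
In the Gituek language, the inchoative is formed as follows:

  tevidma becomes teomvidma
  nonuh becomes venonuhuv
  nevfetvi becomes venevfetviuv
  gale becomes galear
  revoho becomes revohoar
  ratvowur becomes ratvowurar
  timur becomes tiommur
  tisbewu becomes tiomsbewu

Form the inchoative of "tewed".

teomwed

timur and ratvowur both end in -r yet inflect differently (tiommur, ratvowurar), so the final letter is not what conditions the rule; the first letter is.
"tewed" begins with t-. The stems beginning with t- (tisbewu → tiomsbewu, tevidma → teomvidma, timur → tiommur) insert -om- after the first vowel.
The other patterns: stems beginning with n- add ve- … -uv around the stem; stems beginning with g- or r- add -ar.
So tewed → teomwed.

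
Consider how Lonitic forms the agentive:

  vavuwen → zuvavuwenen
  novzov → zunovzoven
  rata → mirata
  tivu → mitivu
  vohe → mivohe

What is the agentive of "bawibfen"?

zubawibfenen

"bawibfen" ends in a consonant. The stems ending in a consonant (novzov → zunovzoven, vavuwen → zuvavuwenen) add zu- … -en around the stem.
The other pattern: stems ending in a vowel add the prefix mi-.
So bawibfen → zubawibfenen.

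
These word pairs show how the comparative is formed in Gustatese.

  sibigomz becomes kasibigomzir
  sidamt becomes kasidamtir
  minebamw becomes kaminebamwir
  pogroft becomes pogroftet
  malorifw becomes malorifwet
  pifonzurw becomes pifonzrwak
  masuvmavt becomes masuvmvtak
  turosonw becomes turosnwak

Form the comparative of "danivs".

danvsak

sidamt and pogroft both end in -t yet inflect differently (kasidamtir, pogroftet), so the final letter is not what conditions the rule; the second-to-last letter is.
"danivs" has second-to-last letter 'v'. The one such stem in the data (masuvmavt → masuvmvtak) deletes the last vowel and adds -ak (as do pifonzurw, turosonw), so the same rule applies.
So danivs → danvsak.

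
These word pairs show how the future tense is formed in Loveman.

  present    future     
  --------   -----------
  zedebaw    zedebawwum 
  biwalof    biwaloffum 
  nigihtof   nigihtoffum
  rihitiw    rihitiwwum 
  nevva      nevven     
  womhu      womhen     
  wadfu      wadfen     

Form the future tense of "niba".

zedebaw and nevva both have last vowel 'a' yet inflect differently (zedebawwum, nevven), so the last vowel is not what conditions the rule; whether the stem ends in a vowel or a consonant is.
"niba" ends in a vowel. The stems ending in a vowel (nevva → nevven, womhu → womhen, wadfu → wadfen) drop the final letter and add -en.
The other pattern: stems ending in a consonant double the final consonant and add -um.
So niba → niben.

niben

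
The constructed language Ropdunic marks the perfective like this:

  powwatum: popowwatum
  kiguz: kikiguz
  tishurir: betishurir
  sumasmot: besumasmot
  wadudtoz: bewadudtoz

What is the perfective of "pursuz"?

pupursuz

kiguz and wadudtoz both end in -z yet inflect differently (kikiguz, bewadudtoz), so the final letter is not what conditions the rule; the last vowel is.
"pursuz" has last vowel 'u'. The stems whose last vowel is 'u' (powwatum → popowwatum, kiguz → kikiguz) repeat the first consonant+vowel as a prefix.
The other pattern: stems whose last vowel is 'i' or 'o' add the prefix be-.
So pursuz → pupursuz.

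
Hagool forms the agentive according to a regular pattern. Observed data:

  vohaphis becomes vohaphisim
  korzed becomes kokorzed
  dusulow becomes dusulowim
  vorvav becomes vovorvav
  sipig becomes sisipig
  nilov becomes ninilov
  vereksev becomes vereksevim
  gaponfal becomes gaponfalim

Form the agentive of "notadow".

vereksev and vorvav both end in -v yet inflect differently (vereksevim, vovorvav), so the final letter is not what conditions the rule; the number of vowels is.
"notadow" has 3 vowels. The stems with 3 vowels (gaponfal → gaponfalim, dusulow → dusulowim, vohaphis → vohaphisim) add -im.
The other pattern: stems with 2 vowels repeat the first consonant+vowel as a prefix.
So notadow → notadowim.

notadowim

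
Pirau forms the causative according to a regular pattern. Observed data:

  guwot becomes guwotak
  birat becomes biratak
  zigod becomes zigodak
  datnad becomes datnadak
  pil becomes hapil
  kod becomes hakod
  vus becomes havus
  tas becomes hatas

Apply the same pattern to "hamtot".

hamtotak

"hamtot" has 2 vowels. The stems with 2 vowels (guwot → guwotak, birat → biratak, zigod → zigodak) add -ak.
The other pattern: stems with 1 vowel add the prefix ha-.
So hamtot → hamtotak.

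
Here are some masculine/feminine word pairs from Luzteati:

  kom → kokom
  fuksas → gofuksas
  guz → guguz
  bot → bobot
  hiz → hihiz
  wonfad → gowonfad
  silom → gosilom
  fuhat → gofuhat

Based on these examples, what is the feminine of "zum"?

silom and kom both end in -m yet inflect differently (gosilom, kokom), so the final letter is not what conditions the rule; the number of vowels is.
"zum" has 1 vowel. The stems with 1 vowel (kom → kokom, guz → guguz, bot → bobot) repeat the first consonant+vowel as a prefix.
So zum → zuzum.

zuzum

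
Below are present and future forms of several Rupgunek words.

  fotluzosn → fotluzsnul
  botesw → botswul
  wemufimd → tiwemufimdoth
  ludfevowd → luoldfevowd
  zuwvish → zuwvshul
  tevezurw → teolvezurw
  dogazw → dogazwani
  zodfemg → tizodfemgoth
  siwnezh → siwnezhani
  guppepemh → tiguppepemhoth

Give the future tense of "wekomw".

tiwekomwoth

"wekomw" has second-to-last letter 'm'. The stems whose second-to-last letter is 'm' (guppepemh → tiguppepemhoth, wemufimd → tiwemufimdoth, zodfemg → tizodfemgoth) add ti- … -oth around the stem.
So wekomw → tiwekomwoth.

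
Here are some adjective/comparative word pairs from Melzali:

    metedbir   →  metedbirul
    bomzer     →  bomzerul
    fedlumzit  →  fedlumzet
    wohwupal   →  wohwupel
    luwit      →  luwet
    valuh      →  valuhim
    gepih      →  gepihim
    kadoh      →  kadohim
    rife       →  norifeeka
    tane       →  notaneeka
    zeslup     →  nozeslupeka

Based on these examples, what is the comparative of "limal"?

metedbir and fedlumzit both have last vowel 'i' yet inflect differently (metedbirul, fedlumzet), so the last vowel is not what conditions the rule; the final letter is.
"limal" ends in -l. The one such stem in the data (wohwupal → wohwupel) changes the last vowel to 'e' (as do fedlumzit, luwit), so the same rule applies.
The other patterns: stems ending in -r add -ul; stems ending in -h add -im; stems ending in -e or -p add no- … -eka around the stem.
So limal → limel.

limel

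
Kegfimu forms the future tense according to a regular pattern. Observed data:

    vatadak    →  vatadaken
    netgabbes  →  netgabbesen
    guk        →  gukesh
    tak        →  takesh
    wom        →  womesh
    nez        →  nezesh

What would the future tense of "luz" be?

"luz" has 1 vowel. The stems with 1 vowel (guk → gukesh, tak → takesh, wom → womesh) add -esh.
So luz → luzesh.

luzesh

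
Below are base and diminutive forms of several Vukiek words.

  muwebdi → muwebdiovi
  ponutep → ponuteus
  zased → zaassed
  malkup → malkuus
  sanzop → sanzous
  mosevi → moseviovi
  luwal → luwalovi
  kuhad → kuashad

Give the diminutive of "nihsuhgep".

ponutep and zased both have last vowel 'e' yet inflect differently (ponuteus, zaassed), so the last vowel is not what conditions the rule; the final letter is.
"nihsuhgep" ends in -p. The stems ending in -p (ponutep → ponuteus, malkup → malkuus, sanzop → sanzous) drop the final letter and add -us.
So nihsuhgep → nihsuhgeus.

nihsuhgeus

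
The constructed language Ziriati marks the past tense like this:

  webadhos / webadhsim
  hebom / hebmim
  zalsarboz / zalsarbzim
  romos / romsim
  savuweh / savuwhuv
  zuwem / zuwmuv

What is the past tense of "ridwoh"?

ridwhim

hebom and zuwem both end in -m yet inflect differently (hebmim, zuwmuv), so the final letter is not what conditions the rule; the last vowel is.
"ridwoh" has last vowel 'o'. The stems whose last vowel is 'o' (webadhos → webadhsim, hebom → hebmim, zalsarboz → zalsarbzim) delete the last vowel and add -im.
The other pattern: stems whose last vowel is 'e' delete the last vowel and add -uv.
So ridwoh → ridwhim.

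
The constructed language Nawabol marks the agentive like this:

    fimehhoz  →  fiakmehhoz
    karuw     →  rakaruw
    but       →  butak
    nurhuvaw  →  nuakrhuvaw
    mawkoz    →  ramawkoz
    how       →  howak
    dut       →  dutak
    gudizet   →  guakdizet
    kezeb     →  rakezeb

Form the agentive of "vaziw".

"vaziw" has 2 vowels. The stems with 2 vowels (kezeb → rakezeb, karuw → rakaruw, mawkoz → ramawkoz) add the prefix ra-.
The other patterns: stems with 1 vowel add -ak; stems with 3 vowels insert -ak- after the first vowel.
So vaziw → ravaziw.

ravaziw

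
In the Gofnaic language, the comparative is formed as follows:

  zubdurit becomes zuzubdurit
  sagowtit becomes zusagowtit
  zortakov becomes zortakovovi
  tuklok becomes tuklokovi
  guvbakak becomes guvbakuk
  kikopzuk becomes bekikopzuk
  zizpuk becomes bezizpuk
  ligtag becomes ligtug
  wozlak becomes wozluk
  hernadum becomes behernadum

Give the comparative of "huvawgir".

"huvawgir" has last vowel 'i'. The stems whose last vowel is 'i' (zubdurit → zuzubdurit, sagowtit → zusagowtit) add the prefix zu-.
The other patterns: stems whose last vowel is 'a' change the last vowel to 'u'; stems whose last vowel is 'u' add the prefix be-; stems whose last vowel is 'o' add -ovi.
So huvawgir → zuhuvawgir.

zuhuvawgir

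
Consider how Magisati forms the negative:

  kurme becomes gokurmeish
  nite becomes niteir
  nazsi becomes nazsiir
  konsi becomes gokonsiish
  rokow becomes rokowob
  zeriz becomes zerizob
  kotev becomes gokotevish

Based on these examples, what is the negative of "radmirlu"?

radmirluob

"radmirlu" begins with r-. The one such stem in the data (rokow → rokowob) adds -ob, so the same rule applies.
The other patterns: stems beginning with n- add -ir; stems beginning with k- add go- … -ish around the stem.
So radmirlu → radmirluob.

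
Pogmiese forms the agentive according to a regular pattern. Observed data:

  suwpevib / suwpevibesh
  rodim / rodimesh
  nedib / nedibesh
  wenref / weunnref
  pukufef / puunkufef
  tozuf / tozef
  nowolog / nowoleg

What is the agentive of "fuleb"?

wenref and tozuf both end in -f yet inflect differently (weunnref, tozef), so the final letter is not what conditions the rule; the last vowel is.
"fuleb" has last vowel 'e'. The stems whose last vowel is 'e' (wenref → weunnref, pukufef → puunkufef) insert -un- after the first vowel.
The other patterns: stems whose last vowel is 'i' add -esh; stems whose last vowel is 'o' or 'u' change the last vowel to 'e'.
So fuleb → fuunleb.

fuunleb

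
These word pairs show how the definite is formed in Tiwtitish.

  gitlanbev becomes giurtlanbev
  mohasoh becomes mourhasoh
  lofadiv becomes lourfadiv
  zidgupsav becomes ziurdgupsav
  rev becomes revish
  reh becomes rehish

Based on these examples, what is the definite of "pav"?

pavish

gitlanbev and rev both end in -v yet inflect differently (giurtlanbev, revish), so the final letter is not what conditions the rule; the number of vowels is.
"pav" has 1 vowel. The stems with 1 vowel (rev → revish, reh → rehish) add -ish.
The other pattern: stems with 3 vowels insert -ur- after the first vowel.
So pav → pavish.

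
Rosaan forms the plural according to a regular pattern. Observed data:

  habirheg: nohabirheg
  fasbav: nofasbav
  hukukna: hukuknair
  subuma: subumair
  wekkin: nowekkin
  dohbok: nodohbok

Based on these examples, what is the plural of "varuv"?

novaruv

hukukna and fasbav both have last vowel 'a' yet inflect differently (hukuknair, nofasbav), so the last vowel is not what conditions the rule; whether the stem ends in a vowel or a consonant is.
"varuv" ends in a consonant. The stems ending in a consonant (wekkin → nowekkin, dohbok → nodohbok, fasbav → nofasbav) add the prefix no-.
So varuv → novaruv.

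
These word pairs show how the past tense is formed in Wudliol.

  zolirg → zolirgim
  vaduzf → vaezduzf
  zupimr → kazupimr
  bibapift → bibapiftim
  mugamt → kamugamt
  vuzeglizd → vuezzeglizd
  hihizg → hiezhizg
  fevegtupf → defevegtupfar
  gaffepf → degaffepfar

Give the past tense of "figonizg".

fiezgonizg

fevegtupf and vaduzf both end in -f yet inflect differently (defevegtupfar, vaezduzf), so the final letter is not what conditions the rule; the second-to-last letter is.
"figonizg" has second-to-last letter 'z'. The stems whose second-to-last letter is 'z' (vuzeglizd → vuezzeglizd, hihizg → hiezhizg, vaduzf → vaezduzf) insert -ez- after the first vowel.
So figonizg → fiezgonizg.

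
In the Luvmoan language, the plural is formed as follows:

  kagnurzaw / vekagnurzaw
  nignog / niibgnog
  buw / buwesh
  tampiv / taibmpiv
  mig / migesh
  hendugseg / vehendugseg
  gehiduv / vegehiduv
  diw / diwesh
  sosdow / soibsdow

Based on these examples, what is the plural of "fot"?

mig and nignog both end in -g yet inflect differently (migesh, niibgnog), so the final letter is not what conditions the rule; the number of vowels is.
"fot" has 1 vowel. The stems with 1 vowel (diw → diwesh, mig → migesh, buw → buwesh) add -esh.
So fot → fotesh.

fotesh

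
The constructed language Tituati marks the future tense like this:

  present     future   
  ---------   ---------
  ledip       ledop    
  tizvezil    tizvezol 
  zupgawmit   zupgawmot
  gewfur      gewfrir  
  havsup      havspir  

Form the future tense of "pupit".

pupot

ledip and havsup both end in -p yet inflect differently (ledop, havspir), so the final letter is not what conditions the rule; the last vowel is.
"pupit" has last vowel 'i'. The stems whose last vowel is 'i' (ledip → ledop, tizvezil → tizvezol, zupgawmit → zupgawmot) change the last vowel to 'o'.
The other pattern: stems whose last vowel is 'u' delete the last vowel and add -ir.
So pupit → pupot.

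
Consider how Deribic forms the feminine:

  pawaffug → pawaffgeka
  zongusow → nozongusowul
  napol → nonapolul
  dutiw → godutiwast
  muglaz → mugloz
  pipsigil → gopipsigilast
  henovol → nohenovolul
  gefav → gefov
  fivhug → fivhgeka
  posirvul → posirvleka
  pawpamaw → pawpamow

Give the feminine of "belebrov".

"belebrov" has last vowel 'o'. The stems whose last vowel is 'o' (napol → nonapolul, zongusow → nozongusowul, henovol → nohenovolul) add no- … -ul around the stem.
The other patterns: stems whose last vowel is 'i' add go- … -ast around the stem; stems whose last vowel is 'a' change the last vowel to 'o'; stems whose last vowel is 'u' delete the last vowel and add -eka.
So belebrov → nobelebrovul.

nobelebrovul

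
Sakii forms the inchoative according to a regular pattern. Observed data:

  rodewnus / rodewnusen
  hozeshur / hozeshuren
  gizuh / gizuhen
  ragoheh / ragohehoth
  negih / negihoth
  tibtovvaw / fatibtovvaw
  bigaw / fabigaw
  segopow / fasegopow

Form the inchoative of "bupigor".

gizuh and ragoheh both end in -h yet inflect differently (gizuhen, ragohehoth), so the final letter is not what conditions the rule; the last vowel is.
"bupigor" has last vowel 'o'. The one such stem in the data (segopow → fasegopow) adds the prefix fa-, so the same rule applies.
So bupigor → fabupigor.

fabupigor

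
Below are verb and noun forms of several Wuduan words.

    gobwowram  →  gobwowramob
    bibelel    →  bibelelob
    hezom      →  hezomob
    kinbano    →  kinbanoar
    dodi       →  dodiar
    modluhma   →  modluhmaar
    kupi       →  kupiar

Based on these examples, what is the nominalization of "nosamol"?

hezom and kinbano both have last vowel 'o' yet inflect differently (hezomob, kinbanoar), so the last vowel is not what conditions the rule; whether the stem ends in a vowel or a consonant is.
"nosamol" ends in a consonant. The stems ending in a consonant (gobwowram → gobwowramob, bibelel → bibelelob, hezom → hezomob) add -ob.
So nosamol → nosamolob.

nosamolob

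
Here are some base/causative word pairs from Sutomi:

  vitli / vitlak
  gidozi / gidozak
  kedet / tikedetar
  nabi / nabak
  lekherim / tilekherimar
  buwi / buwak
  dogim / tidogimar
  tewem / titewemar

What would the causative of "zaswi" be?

buwi and lekherim both have last vowel 'i' yet inflect differently (buwak, tilekherimar), so the last vowel is not what conditions the rule; the final letter is.
"zaswi" ends in -i. The stems ending in -i (buwi → buwak, nabi → nabak, gidozi → gidozak) drop the final letter and add -ak.
So zaswi → zaswak.

zaswak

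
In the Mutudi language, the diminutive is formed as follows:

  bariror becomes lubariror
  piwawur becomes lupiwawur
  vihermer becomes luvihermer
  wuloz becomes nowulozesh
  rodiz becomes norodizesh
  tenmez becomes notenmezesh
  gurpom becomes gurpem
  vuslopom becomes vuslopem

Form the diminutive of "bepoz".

nobepozesh

vihermer and tenmez both have last vowel 'e' yet inflect differently (luvihermer, notenmezesh), so the last vowel is not what conditions the rule; the final letter is.
"bepoz" ends in -z. The stems ending in -z (tenmez → notenmezesh, wuloz → nowulozesh, rodiz → norodizesh) add no- … -esh around the stem.
The other patterns: stems ending in -r add the prefix lu-; stems ending in -m change the last vowel to 'e'.
So bepoz → nobepozesh.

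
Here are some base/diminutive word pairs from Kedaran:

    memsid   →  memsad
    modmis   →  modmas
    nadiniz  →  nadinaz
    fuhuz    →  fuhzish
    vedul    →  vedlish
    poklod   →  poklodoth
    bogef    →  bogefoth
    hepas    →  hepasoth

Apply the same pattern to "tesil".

tesal

nadiniz and fuhuz both end in -z yet inflect differently (nadinaz, fuhzish), so the final letter is not what conditions the rule; the last vowel is.
"tesil" has last vowel 'i'. The stems whose last vowel is 'i' (memsid → memsad, modmis → modmas, nadiniz → nadinaz) change the last vowel to 'a'.
The other patterns: stems whose last vowel is 'u' delete the last vowel and add -ish; stems whose last vowel is 'a', 'e' or 'o' add -oth.
So tesil → tesal.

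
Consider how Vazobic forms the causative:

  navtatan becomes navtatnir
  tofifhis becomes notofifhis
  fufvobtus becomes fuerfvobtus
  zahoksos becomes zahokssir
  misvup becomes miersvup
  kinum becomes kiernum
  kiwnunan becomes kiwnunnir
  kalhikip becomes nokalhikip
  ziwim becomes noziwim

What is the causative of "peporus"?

kalhikip and misvup both end in -p yet inflect differently (nokalhikip, miersvup), so the final letter is not what conditions the rule; the last vowel is.
"peporus" has last vowel 'u'. The stems whose last vowel is 'u' (misvup → miersvup, fufvobtus → fuerfvobtus, kinum → kiernum) insert -er- after the first vowel.
The other patterns: stems whose last vowel is 'i' add the prefix no-; stems whose last vowel is 'a' or 'o' delete the last vowel and add -ir.
So peporus → peerporus.

peerporus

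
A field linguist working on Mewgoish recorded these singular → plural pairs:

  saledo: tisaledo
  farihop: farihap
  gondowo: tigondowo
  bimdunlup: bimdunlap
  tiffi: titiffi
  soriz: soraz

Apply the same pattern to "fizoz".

"fizoz" ends in a consonant. The stems ending in a consonant (soriz → soraz, farihop → farihap, bimdunlup → bimdunlap) change the last vowel to 'a'.
The other pattern: stems ending in a vowel add the prefix ti-.
So fizoz → fizaz.

fizaz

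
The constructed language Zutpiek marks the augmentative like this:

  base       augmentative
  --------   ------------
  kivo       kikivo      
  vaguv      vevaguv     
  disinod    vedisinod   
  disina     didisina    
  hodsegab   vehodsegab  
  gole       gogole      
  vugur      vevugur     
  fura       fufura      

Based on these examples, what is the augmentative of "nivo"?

"nivo" ends in a vowel. The stems ending in a vowel (fura → fufura, kivo → kikivo, disina → didisina) repeat the first consonant+vowel as a prefix.
The other pattern: stems ending in a consonant add the prefix ve-.
So nivo → ninivo.

ninivo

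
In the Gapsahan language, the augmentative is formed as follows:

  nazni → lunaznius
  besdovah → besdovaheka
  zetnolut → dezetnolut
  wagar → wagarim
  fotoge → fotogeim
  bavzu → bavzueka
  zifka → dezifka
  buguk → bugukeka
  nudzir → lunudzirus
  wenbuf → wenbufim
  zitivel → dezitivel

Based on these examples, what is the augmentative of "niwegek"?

"niwegek" begins with n-. The stems beginning with n- (nazni → lunaznius, nudzir → lunudzirus) add lu- … -us around the stem.
The other patterns: stems beginning with b- add -eka; stems beginning with z- add the prefix de-; stems beginning with f- or w- add -im.
So niwegek → luniwegekus.

luniwegekus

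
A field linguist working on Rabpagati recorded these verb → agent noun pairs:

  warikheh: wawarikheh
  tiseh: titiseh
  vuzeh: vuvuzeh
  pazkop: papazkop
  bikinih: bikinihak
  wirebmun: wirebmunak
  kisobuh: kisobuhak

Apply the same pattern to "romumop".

roromumop

tiseh and kisobuh both end in -h yet inflect differently (titiseh, kisobuhak), so the final letter is not what conditions the rule; the last vowel is.
"romumop" has last vowel 'o'. The one such stem in the data (pazkop → papazkop) repeats the first consonant+vowel as a prefix (as do tiseh, vuzeh), so the same rule applies.
The other pattern: stems whose last vowel is 'i' or 'u' add -ak.
So romumop → roromumop.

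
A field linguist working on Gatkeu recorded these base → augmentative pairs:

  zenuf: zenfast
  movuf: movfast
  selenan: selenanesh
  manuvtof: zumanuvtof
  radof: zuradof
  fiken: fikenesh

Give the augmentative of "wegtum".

wegtmast

radof and zenuf both end in -f yet inflect differently (zuradof, zenfast), so the final letter is not what conditions the rule; the last vowel is.
"wegtum" has last vowel 'u'. The stems whose last vowel is 'u' (zenuf → zenfast, movuf → movfast) delete the last vowel and add -ast.
The other patterns: stems whose last vowel is 'o' add the prefix zu-; stems whose last vowel is 'a' or 'e' add -esh.
So wegtum → wegtmast.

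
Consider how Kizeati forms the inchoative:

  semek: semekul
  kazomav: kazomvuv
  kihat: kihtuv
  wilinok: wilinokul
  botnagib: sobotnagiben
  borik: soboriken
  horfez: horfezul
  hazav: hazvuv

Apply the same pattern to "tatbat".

"tatbat" has last vowel 'a'. The stems whose last vowel is 'a' (hazav → hazvuv, kazomav → kazomvuv, kihat → kihtuv) delete the last vowel and add -uv.
So tatbat → tatbtuv.

tatbtuv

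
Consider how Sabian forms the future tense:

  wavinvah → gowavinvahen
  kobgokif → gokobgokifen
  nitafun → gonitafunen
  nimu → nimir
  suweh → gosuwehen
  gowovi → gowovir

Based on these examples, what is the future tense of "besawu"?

kobgokif and gowovi both have last vowel 'i' yet inflect differently (gokobgokifen, gowovir), so the last vowel is not what conditions the rule; whether the stem ends in a vowel or a consonant is.
"besawu" ends in a vowel. The stems ending in a vowel (gowovi → gowovir, nimu → nimir) drop the final letter and add -ir.
So besawu → besawir.

besawir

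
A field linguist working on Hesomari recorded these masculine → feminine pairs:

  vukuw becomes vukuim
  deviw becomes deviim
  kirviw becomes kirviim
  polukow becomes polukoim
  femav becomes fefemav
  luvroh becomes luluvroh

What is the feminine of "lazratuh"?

lalazratuh

polukow and luvroh both have last vowel 'o' yet inflect differently (polukoim, luluvroh), so the last vowel is not what conditions the rule; the final letter is.
"lazratuh" ends in -h. The one such stem in the data (luvroh → luluvroh) repeats the first consonant+vowel as a prefix (as does femav), so the same rule applies.
So lazratuh → lalazratuh.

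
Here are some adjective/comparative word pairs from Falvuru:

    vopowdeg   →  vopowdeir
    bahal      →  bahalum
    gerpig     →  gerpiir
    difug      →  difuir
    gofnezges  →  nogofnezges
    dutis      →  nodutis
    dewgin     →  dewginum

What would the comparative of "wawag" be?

"wawag" ends in -g. The stems ending in -g (vopowdeg → vopowdeir, difug → difuir, gerpig → gerpiir) drop the final letter and add -ir.
The other patterns: stems ending in -s add the prefix no-; stems ending in -l or -n add -um.
So wawag → wawair.

wawair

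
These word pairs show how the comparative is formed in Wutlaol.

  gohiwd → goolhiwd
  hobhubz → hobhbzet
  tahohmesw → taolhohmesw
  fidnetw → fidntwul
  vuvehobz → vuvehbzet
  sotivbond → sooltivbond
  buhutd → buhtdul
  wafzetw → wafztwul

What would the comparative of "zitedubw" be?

zitedbwet

buhutd and sotivbond both end in -d yet inflect differently (buhtdul, sooltivbond), so the final letter is not what conditions the rule; the second-to-last letter is.
"zitedubw" has second-to-last letter 'b'. The stems whose second-to-last letter is 'b' (vuvehobz → vuvehbzet, hobhubz → hobhbzet) delete the last vowel and add -et.
The other patterns: stems whose second-to-last letter is 't' delete the last vowel and add -ul; stems whose second-to-last letter is 'n', 's' or 'w' insert -ol- after the first vowel.
So zitedubw → zitedbwet.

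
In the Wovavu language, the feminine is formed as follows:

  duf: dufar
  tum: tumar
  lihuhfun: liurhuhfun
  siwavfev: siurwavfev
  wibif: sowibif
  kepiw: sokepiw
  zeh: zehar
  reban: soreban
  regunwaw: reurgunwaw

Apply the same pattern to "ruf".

duf and wibif both end in -f yet inflect differently (dufar, sowibif), so the final letter is not what conditions the rule; the number of vowels is.
"ruf" has 1 vowel. The stems with 1 vowel (duf → dufar, tum → tumar, zeh → zehar) add -ar.
The other patterns: stems with 2 vowels add the prefix so-; stems with 3 vowels insert -ur- after the first vowel.
So ruf → rufar.

rufar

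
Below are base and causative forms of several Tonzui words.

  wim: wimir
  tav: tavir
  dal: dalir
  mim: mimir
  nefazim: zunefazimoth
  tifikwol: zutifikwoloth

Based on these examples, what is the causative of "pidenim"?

wim and nefazim both end in -m yet inflect differently (wimir, zunefazimoth), so the final letter is not what conditions the rule; the number of vowels is.
"pidenim" has 3 vowels. The stems with 3 vowels (nefazim → zunefazimoth, tifikwol → zutifikwoloth) add zu- … -oth around the stem.
So pidenim → zupidenimoth.

zupidenimoth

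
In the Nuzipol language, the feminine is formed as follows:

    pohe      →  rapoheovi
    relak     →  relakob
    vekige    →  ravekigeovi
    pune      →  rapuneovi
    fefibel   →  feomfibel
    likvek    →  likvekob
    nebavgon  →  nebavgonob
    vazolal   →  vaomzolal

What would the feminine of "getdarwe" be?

fefibel and pohe both have last vowel 'e' yet inflect differently (feomfibel, rapoheovi), so the last vowel is not what conditions the rule; the final letter is.
"getdarwe" ends in -e. The stems ending in -e (pohe → rapoheovi, vekige → ravekigeovi, pune → rapuneovi) add ra- … -ovi around the stem.
So getdarwe → ragetdarweovi.

ragetdarweovi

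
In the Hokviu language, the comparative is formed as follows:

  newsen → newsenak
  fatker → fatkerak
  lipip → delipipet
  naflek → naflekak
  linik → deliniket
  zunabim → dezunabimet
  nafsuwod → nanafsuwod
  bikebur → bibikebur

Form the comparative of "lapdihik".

"lapdihik" has last vowel 'i'. The stems whose last vowel is 'i' (lipip → delipipet, linik → deliniket, zunabim → dezunabimet) add de- … -et around the stem.
The other patterns: stems whose last vowel is 'e' add -ak; stems whose last vowel is 'o' or 'u' repeat the first consonant+vowel as a prefix.
So lapdihik → delapdihiket.

delapdihiket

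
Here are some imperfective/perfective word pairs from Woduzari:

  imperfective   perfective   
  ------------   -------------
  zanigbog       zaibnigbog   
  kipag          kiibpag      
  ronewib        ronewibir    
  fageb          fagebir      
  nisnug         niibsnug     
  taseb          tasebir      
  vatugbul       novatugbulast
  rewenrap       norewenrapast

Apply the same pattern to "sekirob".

sekirobir

nisnug and vatugbul both have last vowel 'u' yet inflect differently (niibsnug, novatugbulast), so the last vowel is not what conditions the rule; the final letter is.
"sekirob" ends in -b. The stems ending in -b (ronewib → ronewibir, taseb → tasebir, fageb → fagebir) add -ir.
So sekirob → sekirobir.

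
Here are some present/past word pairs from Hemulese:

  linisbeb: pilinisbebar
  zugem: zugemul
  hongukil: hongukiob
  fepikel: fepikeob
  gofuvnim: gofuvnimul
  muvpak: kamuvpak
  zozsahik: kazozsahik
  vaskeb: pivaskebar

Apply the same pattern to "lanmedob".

linisbeb and fepikel both have last vowel 'e' yet inflect differently (pilinisbebar, fepikeob), so the last vowel is not what conditions the rule; the final letter is.
"lanmedob" ends in -b. The stems ending in -b (linisbeb → pilinisbebar, vaskeb → pivaskebar) add pi- … -ar around the stem.
So lanmedob → pilanmedobar.

pilanmedobar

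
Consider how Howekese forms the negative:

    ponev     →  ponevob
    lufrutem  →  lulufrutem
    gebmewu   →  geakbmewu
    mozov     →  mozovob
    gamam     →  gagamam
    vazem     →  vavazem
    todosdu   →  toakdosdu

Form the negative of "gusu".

guaksu

lufrutem and ponev both have last vowel 'e' yet inflect differently (lulufrutem, ponevob), so the last vowel is not what conditions the rule; the final letter is.
"gusu" ends in -u. The stems ending in -u (gebmewu → geakbmewu, todosdu → toakdosdu) insert -ak- after the first vowel.
So gusu → guaksu.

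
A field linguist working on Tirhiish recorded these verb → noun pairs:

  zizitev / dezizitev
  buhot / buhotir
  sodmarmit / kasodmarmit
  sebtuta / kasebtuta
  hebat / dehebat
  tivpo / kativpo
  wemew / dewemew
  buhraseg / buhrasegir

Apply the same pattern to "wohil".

dewohil

"wohil" begins with w-. The one such stem in the data (wemew → dewemew) adds the prefix de-, so the same rule applies.
The other patterns: stems beginning with s- or t- add the prefix ka-; stems beginning with b- add -ir.
So wohil → dewohil.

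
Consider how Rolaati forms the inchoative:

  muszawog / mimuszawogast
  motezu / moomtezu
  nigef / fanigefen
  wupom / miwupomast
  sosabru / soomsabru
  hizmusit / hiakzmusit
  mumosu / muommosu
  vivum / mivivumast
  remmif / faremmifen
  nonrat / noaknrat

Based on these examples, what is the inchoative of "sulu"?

remmif and hizmusit both have last vowel 'i' yet inflect differently (faremmifen, hiakzmusit), so the last vowel is not what conditions the rule; the final letter is.
"sulu" ends in -u. The stems ending in -u (motezu → moomtezu, mumosu → muommosu, sosabru → soomsabru) insert -om- after the first vowel.
The other patterns: stems ending in -f add fa- … -en around the stem; stems ending in -t insert -ak- after the first vowel; stems ending in -g or -m add mi- … -ast around the stem.
So sulu → suomlu.

suomlu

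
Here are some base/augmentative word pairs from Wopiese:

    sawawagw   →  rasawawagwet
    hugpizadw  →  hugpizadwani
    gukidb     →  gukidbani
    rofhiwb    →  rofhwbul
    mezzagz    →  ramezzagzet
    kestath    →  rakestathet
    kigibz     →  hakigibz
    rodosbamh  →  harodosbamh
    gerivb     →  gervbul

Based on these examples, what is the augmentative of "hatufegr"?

rahatufegret

sawawagw and hugpizadw both end in -w yet inflect differently (rasawawagwet, hugpizadwani), so the final letter is not what conditions the rule; the second-to-last letter is.
"hatufegr" has second-to-last letter 'g'. The stems whose second-to-last letter is 'g' (mezzagz → ramezzagzet, sawawagw → rasawawagwet) add ra- … -et around the stem.
So hatufegr → rahatufegret.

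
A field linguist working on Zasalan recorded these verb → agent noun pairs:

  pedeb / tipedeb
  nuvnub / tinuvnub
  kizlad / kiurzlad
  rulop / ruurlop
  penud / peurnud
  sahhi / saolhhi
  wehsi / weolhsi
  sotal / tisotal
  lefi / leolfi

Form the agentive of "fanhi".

faolnhi

sotal and kizlad both have last vowel 'a' yet inflect differently (tisotal, kiurzlad), so the last vowel is not what conditions the rule; the final letter is.
"fanhi" ends in -i. The stems ending in -i (lefi → leolfi, sahhi → saolhhi, wehsi → weolhsi) insert -ol- after the first vowel.
The other patterns: stems ending in -b or -l add the prefix ti-; stems ending in -d or -p insert -ur- after the first vowel.
So fanhi → faolnhi.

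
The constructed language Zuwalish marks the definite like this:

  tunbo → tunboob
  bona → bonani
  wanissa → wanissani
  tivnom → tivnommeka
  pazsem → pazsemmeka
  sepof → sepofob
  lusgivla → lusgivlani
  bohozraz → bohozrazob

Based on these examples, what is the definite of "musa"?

wanissa and bohozraz both have last vowel 'a' yet inflect differently (wanissani, bohozrazob), so the last vowel is not what conditions the rule; the final letter is.
"musa" ends in -a. The stems ending in -a (wanissa → wanissani, lusgivla → lusgivlani, bona → bonani) drop the final letter and add -ani.
The other patterns: stems ending in -m double the final consonant and add -eka; stems ending in -f, -o or -z add -ob.
So musa → musani.

musani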